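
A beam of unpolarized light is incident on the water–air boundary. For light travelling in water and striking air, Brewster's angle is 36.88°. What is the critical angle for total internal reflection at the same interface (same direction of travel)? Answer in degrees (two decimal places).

θ_c ≈ 48.61°

n₂/n₁ = tan 36.88° = 0.7503; the critical angle satisfies sin θ_c = n₂/n₁.
θ_c = arcsin(0.7503) = 48.61°.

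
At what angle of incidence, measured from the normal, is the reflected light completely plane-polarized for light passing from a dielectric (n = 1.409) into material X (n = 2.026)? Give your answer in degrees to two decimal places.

θ_B ≈ 55.18°

tan θ_B = n₂/n₁ = 2.026/1.409 = 1.4379.
θ_B = arctan(1.4379) = 55.18°.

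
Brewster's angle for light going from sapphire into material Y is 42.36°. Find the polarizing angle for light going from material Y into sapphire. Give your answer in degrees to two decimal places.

θ_B' ≈ 47.64°

The two Brewster angles are complementary: θ_B' = 90° − θ_B = 90° − 42.36° = 47.64°.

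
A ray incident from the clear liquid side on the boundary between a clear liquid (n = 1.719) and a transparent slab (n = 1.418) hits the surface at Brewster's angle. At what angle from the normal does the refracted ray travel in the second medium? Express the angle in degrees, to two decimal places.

First find Brewster's angle: tan θ_B = 1.418/1.719 = 0.8249, giving θ_B = 39.52°.
At Brewster's angle the reflected and refracted rays are perpendicular, so θ_t = 90° − θ_B = 90° − 39.52° = 50.48°.

θ_t ≈ 50.48°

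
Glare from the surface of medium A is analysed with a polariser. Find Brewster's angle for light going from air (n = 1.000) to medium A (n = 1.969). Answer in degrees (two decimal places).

tan θ_B = n₂/n₁ = 1.969/1.000 = 1.9690. Taking the arctangent, θ_B = 63.08°.

θ_B ≈ 63.08°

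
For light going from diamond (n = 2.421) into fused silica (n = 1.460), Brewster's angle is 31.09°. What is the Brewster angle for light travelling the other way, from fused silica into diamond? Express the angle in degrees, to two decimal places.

θ_B' ≈ 58.91°

The two Brewster angles are complementary: θ_B' = 90° − θ_B = 90° − 31.09° = 58.91°.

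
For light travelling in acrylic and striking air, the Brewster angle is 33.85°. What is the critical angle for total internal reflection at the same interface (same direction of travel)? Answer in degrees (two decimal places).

n₂/n₁ = tan 33.85° = 0.6707; the critical angle satisfies sin θ_c = n₂/n₁.
θ_c = arcsin(0.6707) = 42.12°.

θ_c ≈ 42.12°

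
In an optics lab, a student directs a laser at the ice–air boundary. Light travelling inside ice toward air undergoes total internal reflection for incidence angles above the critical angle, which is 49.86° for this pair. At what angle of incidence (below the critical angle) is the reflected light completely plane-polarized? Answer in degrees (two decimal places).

n₂/n₁ = sin θ_c = sin 49.86° = 0.7645.
tan θ_B equals the same ratio, so θ_B = arctan(0.7645) = 37.40°.

θ_B ≈ 37.40°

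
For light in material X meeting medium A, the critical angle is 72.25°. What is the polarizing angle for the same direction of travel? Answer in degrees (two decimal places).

n₂/n₁ = sin θ_c = sin 72.25° = 0.9524.
tan θ_B equals the same ratio, so θ_B = arctan(0.9524) = 43.60°.

θ_B ≈ 43.60°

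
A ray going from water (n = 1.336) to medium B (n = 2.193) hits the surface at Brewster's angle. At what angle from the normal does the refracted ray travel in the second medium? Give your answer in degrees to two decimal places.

tan θ_B = n₂/n₁ = 2.193/1.336 = 1.6415, so θ_B = 58.65°.
The refracted ray is perpendicular to the reflected ray, so θ_t = 90° − θ_B = 31.35°.

θ_t ≈ 31.35°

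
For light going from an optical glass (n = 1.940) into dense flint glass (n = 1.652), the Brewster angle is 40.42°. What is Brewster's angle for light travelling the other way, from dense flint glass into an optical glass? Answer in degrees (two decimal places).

θ_B' ≈ 49.58°

Reversing the direction swaps n₁ and n₂, so tan θ_B' = 1/tan θ_B and θ_B' = 90° − θ_B.
Hence θ_B' = 90° − 40.42° = 49.58°.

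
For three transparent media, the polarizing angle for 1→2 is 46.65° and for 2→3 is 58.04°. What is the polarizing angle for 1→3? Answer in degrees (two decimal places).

Each Brewster angle gives a ratio: n₂/n₁ = tan 46.65° = 1.0593, n₃/n₂ = tan 58.04° = 1.6028.
n₃/n₁ = 1.6979. Then tan θ_B(1→3) = n₃/n₁, so θ_B(1→3) = arctan(1.6979) = 59.50°.

θ_B ≈ 59.50°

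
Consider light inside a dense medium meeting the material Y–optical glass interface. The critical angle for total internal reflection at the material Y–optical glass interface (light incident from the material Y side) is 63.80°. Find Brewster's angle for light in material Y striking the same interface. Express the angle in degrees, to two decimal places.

θ_B ≈ 41.90°

n₂/n₁ = sin θ_c = sin 63.80° = 0.8973.
tan θ_B equals the same ratio, so θ_B = arctan(0.8973) = 41.90°.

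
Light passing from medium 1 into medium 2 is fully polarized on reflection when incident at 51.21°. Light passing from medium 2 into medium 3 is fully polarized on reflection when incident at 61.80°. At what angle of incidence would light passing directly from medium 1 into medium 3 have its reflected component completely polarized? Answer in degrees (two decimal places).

Each Brewster angle gives a ratio: n₂/n₁ = tan 51.21° = 1.2442, n₃/n₂ = tan 61.80° = 1.8650.
So n₃/n₁ = (n₂/n₁)(n₃/n₂) = 1.2442 × 1.8650 = 2.3204.
θ_B(1→3) = arctan(2.3204) = 66.69°.

θ_B ≈ 66.69°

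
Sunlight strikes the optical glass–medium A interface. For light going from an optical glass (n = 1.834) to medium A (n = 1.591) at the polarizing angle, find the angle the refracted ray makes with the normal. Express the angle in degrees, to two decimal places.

θ_t ≈ 49.06°

tan θ_B = n₂/n₁ = 1.591/1.834 = 0.8675, so θ_B = 40.94°.
The refracted ray is perpendicular to the reflected ray, so θ_t = 90° − θ_B = 49.06°.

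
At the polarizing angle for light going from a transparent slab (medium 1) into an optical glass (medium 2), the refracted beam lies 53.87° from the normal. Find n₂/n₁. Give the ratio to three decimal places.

n₂/n₁ ≈ 0.730

At Brewster incidence θ_B = 90° − θ_t = 90° − 53.87° = 36.13°.
Then n₂/n₁ = tan θ_B = tan 36.13° = 0.730.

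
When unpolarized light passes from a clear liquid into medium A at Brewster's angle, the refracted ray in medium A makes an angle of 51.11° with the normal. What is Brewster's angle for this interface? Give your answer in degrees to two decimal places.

θ_B ≈ 38.89°

Since the reflected and refracted rays are at right angles at the polarizing angle, θ_B + θ_t = 90°.
θ_B = 90° − 51.11° = 38.89°.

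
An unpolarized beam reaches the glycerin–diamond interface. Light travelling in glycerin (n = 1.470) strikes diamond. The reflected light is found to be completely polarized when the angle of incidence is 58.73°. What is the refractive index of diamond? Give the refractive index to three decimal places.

Full polarization of the reflected beam means tan θ_B = n₂/n₁, where n₁ is the incident medium (glycerin).
n₂ = n₁ tan θ_B = 1.470 × tan 58.73° = 2.421.

n ≈ 2.421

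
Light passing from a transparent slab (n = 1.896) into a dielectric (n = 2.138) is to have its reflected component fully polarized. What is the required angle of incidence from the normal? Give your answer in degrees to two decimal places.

Brewster's condition: tan θ_B = n₂/n₁ = 2.138/1.896 = 1.1276.
So θ_B = arctan 1.1276 = 48.43°.

θ_B ≈ 48.43°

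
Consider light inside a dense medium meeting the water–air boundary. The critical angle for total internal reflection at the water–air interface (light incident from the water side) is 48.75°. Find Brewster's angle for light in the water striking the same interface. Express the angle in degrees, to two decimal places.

θ_B ≈ 36.94°

sin θ_c = n₂/n₁, so n₂/n₁ = sin 48.75° = 0.7518.
Brewster: tan θ_B = n₂/n₁ = 0.7518.
θ_B = arctan(0.7518) = 36.94°.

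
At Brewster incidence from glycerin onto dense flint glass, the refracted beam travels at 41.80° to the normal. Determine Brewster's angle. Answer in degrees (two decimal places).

At Brewster's angle the reflected and refracted rays are perpendicular, so θ_B + θ_t = 90°.
So θ_B = 90° − θ_t = 90° − 41.80° = 48.20°.

θ_B ≈ 48.20°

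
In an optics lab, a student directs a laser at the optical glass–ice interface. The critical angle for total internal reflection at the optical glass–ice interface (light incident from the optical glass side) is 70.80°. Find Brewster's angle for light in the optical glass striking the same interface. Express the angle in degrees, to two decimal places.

θ_B ≈ 43.36°

At the critical angle sin θ_c = n₂/n₁, giving n₂/n₁ = sin 70.80° = 0.9444.
Then tan θ_B = n₂/n₁ = 0.9444, so θ_B = arctan 0.9444 = 43.36°.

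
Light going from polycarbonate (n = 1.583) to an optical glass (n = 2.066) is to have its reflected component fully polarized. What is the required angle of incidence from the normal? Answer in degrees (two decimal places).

θ_B ≈ 52.54°

Here n₂/n₁ = 2.066/1.583 = 1.3051, and Brewster's law gives tan θ_B = n₂/n₁.
So θ_B = arctan 1.3051 = 52.54°.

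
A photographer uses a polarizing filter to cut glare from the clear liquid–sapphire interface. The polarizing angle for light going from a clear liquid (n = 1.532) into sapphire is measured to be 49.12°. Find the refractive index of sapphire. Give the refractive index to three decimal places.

n ≈ 1.770

Full polarization of the reflected beam means tan θ_B = n₂/n₁, where n₁ is the incident medium (a clear liquid).
n₂ = n₁ tan θ_B = 1.532 × tan 49.12° = 1.770.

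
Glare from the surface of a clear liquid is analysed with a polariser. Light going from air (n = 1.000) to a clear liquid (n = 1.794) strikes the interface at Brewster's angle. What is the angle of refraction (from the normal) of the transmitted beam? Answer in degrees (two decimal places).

θ_t ≈ 29.14°

θ_B = arctan(n₂/n₁) = arctan(1.794/1.000) = 60.86°.
Since θ_B + θ_t = 90° at Brewster incidence, θ_t = 90° − 60.86° = 29.14°.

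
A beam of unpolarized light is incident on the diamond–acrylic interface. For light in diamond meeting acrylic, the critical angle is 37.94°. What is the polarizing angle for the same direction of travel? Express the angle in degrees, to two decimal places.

θ_B ≈ 31.58°

sin θ_c = n₂/n₁, so n₂/n₁ = sin 37.94° = 0.6148.
Brewster: tan θ_B = n₂/n₁ = 0.6148.
θ_B = arctan(0.6148) = 31.58°.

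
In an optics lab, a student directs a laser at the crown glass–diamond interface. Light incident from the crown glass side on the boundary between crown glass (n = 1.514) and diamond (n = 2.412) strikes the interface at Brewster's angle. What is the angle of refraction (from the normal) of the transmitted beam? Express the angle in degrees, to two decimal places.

tan θ_B = n₂/n₁ = 2.412/1.514 = 1.5931, so θ_B = 57.88°.
Since θ_B + θ_t = 90° at Brewster incidence, θ_t = 90° − 57.88° = 32.12°.

θ_t ≈ 32.12°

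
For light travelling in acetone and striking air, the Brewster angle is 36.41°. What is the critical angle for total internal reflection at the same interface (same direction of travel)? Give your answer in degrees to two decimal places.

n₂/n₁ = tan 36.41° = 0.7375; the critical angle satisfies sin θ_c = n₂/n₁.
θ_c = arcsin(0.7375) = 47.52°.

θ_c ≈ 47.52°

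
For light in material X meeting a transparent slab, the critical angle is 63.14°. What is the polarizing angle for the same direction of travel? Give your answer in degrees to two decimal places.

θ_B ≈ 41.74°

sin θ_c = n₂/n₁, so n₂/n₁ = sin 63.14° = 0.8921.
Brewster: tan θ_B = n₂/n₁ = 0.8921.
θ_B = arctan(0.8921) = 41.74°.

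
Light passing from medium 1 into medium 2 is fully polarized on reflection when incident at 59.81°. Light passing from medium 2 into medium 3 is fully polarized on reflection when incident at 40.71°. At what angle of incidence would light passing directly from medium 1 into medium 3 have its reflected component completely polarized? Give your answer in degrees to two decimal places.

tan θ_B(1→2) = n₂/n₁ = tan 59.81° = 1.7189.
tan θ_B(2→3) = n₃/n₂ = tan 40.71° = 0.8604.
Multiplying, n₃/n₁ = 1.7189 × 0.8604 = 1.4790, and θ_B(1→3) = arctan 1.4790 = 55.94°.

θ_B ≈ 55.94°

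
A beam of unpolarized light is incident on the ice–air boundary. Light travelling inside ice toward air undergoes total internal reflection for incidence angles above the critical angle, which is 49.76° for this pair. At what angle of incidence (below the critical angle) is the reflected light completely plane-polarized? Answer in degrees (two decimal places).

n₂/n₁ = sin θ_c = sin 49.76° = 0.7633.
tan θ_B equals the same ratio, so θ_B = arctan(0.7633) = 37.36°.

θ_B ≈ 37.36°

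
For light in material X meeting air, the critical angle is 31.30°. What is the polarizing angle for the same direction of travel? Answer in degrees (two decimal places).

θ_B ≈ 27.45°

n₂/n₁ = sin θ_c = sin 31.30° = 0.5195.
tan θ_B equals the same ratio, so θ_B = arctan(0.5195) = 27.45°.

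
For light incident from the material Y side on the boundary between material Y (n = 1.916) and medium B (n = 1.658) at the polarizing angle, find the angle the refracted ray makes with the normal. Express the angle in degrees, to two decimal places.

θ_t ≈ 49.13°

First find Brewster's angle: tan θ_B = 1.658/1.916 = 0.8653, giving θ_B = 40.87°.
Since θ_B + θ_t = 90° at Brewster incidence, θ_t = 90° − 40.87° = 49.13°.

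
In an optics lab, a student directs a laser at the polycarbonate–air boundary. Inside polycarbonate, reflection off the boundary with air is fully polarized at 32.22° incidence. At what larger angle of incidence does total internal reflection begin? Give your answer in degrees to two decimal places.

θ_c ≈ 39.07°

n₂/n₁ = tan 32.22° = 0.6302; the critical angle satisfies sin θ_c = n₂/n₁.
θ_c = arcsin(0.6302) = 39.07°.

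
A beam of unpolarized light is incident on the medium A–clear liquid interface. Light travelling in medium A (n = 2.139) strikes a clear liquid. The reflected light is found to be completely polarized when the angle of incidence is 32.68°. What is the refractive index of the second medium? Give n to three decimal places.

Full polarization of the reflected beam means tan θ_B = n₂/n₁, where n₁ is the incident medium (medium A).
n₂ = n₁ tan θ_B = 2.139 × tan 32.68° = 1.372.

n ≈ 1.372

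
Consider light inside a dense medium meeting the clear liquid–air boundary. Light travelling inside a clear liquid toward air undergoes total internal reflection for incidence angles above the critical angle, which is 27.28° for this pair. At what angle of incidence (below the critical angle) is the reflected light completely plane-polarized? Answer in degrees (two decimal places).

n₂/n₁ = sin θ_c = sin 27.28° = 0.4583.
tan θ_B equals the same ratio, so θ_B = arctan(0.4583) = 24.62°.

θ_B ≈ 24.62°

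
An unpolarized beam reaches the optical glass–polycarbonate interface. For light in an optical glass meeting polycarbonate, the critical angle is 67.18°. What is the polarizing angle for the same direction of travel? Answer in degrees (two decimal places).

θ_B ≈ 42.67°

n₂/n₁ = sin θ_c = sin 67.18° = 0.9217.
tan θ_B equals the same ratio, so θ_B = arctan(0.9217) = 42.67°.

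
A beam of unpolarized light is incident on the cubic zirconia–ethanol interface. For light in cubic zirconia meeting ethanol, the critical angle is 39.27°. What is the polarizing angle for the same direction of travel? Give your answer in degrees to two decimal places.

sin θ_c = n₂/n₁, so n₂/n₁ = sin 39.27° = 0.6330.
Brewster: tan θ_B = n₂/n₁ = 0.6330.
θ_B = arctan(0.6330) = 32.33°.

θ_B ≈ 32.33°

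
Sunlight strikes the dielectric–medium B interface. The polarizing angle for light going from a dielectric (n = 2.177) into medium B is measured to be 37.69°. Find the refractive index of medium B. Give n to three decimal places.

Full polarization of the reflected beam means tan θ_B = n₂/n₁, where n₁ is the incident medium (a dielectric).
n₂ = n₁ tan θ_B = 2.177 × tan 37.69° = 1.682.

n ≈ 1.682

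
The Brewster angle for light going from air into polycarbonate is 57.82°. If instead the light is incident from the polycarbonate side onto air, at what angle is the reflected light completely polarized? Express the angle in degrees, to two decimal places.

tan θ_B' = n₁/n₂ = 1/tan θ_B, so θ_B' = 90° − θ_B.
θ_B' = 90° − 57.82° = 32.18°.

θ_B' ≈ 32.18°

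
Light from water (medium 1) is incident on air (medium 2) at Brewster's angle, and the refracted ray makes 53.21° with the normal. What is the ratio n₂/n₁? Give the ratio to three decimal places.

At Brewster incidence θ_B = 90° − θ_t = 90° − 53.21° = 36.79°.
Then n₂/n₁ = tan θ_B = tan 36.79° = 0.748.

n₂/n₁ ≈ 0.748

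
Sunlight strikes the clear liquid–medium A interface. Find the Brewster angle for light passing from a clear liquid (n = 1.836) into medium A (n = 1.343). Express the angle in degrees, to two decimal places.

θ_B ≈ 36.18°

Here n₂/n₁ = 1.343/1.836 = 0.7315, and Brewster's law gives tan θ_B = n₂/n₁. Taking the arctangent, θ_B = 36.18°.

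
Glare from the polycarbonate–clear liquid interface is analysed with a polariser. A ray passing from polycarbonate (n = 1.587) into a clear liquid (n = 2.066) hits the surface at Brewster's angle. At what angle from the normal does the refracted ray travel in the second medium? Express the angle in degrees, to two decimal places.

tan θ_B = n₂/n₁ = 2.066/1.587 = 1.3018, so θ_B = 52.47°.
Since θ_B + θ_t = 90° at Brewster incidence, θ_t = 90° − 52.47° = 37.53°.

θ_t ≈ 37.53°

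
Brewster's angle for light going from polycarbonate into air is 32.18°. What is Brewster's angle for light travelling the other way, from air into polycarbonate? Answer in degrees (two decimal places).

θ_B' ≈ 57.82°

The two Brewster angles are complementary: θ_B' = 90° − θ_B = 90° − 32.18° = 57.82°.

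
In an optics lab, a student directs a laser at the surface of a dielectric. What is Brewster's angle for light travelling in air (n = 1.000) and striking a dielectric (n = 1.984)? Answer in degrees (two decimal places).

The reflected p-component vanishes when tan θ_B = n₂/n₁.
Brewster's condition: tan θ_B = n₂/n₁ = 1.984/1.000 = 1.9840. Taking the arctangent, θ_B = 63.25°.

θ_B ≈ 63.25°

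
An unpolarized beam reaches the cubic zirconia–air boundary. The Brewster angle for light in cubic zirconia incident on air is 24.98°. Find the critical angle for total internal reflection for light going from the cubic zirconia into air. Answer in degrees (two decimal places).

θ_c ≈ 27.77°

n₂/n₁ = tan 24.98° = 0.4659; the critical angle satisfies sin θ_c = n₂/n₁.
θ_c = arcsin(0.4659) = 27.77°.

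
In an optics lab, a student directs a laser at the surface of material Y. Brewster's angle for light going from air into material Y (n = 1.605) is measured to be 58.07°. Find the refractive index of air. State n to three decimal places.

At Brewster's angle, tan θ_B = n₂/n₁ with n₁ on the incident side (air) and n₂ on the transmitted side (material Y).
n₁ = n₂ / tan θ_B = 1.605 / tan 58.07° = 1.000.

n ≈ 1.000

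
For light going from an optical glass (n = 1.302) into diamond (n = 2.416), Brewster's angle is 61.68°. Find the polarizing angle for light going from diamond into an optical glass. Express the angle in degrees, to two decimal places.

θ_B' ≈ 28.32°

tan θ_B' = n₁/n₂ = 1/tan θ_B, so θ_B' = 90° − θ_B.
θ_B' = 90° − 61.68° = 28.32°.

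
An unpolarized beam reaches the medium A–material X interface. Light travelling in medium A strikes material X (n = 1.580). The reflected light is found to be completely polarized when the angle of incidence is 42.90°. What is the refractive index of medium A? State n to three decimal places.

n ≈ 1.700

Full polarization of the reflected beam means tan θ_B = n₂/n₁, where n₁ is the incident medium (medium A).
n₁ = n₂ / tan θ_B = 1.580 / tan 42.90° = 1.700.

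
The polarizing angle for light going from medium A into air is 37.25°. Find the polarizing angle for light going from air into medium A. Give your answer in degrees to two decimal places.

Reversing the direction swaps n₁ and n₂, so tan θ_B' = 1/tan θ_B and θ_B' = 90° − θ_B.
Hence θ_B' = 90° − 37.25° = 52.75°.

θ_B' ≈ 52.75°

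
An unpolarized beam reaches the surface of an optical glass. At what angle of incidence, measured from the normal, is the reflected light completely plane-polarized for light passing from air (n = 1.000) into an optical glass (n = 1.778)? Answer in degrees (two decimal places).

Here n₂/n₁ = 1.778/1.000 = 1.7780, and Brewster's law gives tan θ_B = n₂/n₁.
θ_B = arctan(1.7780) = 60.65°.

θ_B ≈ 60.65°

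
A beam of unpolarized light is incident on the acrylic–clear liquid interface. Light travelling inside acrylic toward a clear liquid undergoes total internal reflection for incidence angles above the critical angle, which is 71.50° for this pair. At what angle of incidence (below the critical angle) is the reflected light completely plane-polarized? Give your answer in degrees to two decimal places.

θ_B ≈ 43.48°

At the critical angle sin θ_c = n₂/n₁, giving n₂/n₁ = sin 71.50° = 0.9483.
Then tan θ_B = n₂/n₁ = 0.9483, so θ_B = arctan 0.9483 = 43.48°.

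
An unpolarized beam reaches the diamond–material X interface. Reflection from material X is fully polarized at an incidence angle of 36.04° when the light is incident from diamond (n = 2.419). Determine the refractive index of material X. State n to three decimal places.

n ≈ 1.760

Brewster's law: tan θ_B = n₂/n₁ (light incident in diamond, refracted into material X).
n₂ = n₁ tan θ_B = 2.419 × tan 36.04° = 1.760.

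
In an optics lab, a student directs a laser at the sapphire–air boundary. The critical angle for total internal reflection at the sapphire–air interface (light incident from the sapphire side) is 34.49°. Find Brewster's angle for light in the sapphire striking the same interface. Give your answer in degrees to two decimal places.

θ_B ≈ 29.52°

n₂/n₁ = sin θ_c = sin 34.49° = 0.5663.
tan θ_B equals the same ratio, so θ_B = arctan(0.5663) = 29.52°.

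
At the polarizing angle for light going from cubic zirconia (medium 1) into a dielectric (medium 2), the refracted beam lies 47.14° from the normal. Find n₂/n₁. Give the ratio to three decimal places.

θ_B + θ_t = 90°, so θ_B = 90° − 47.14° = 42.86°.
tan θ_B = n₂/n₁, so n₂/n₁ = tan 42.86° = 0.928.

n₂/n₁ ≈ 0.928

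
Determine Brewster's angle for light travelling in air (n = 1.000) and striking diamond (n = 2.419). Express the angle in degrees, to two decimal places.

θ_B ≈ 67.54°

At Brewster's angle the reflected and refracted rays are perpendicular, which with Snell's law gives tan θ_B = n₂/n₁.
Here n₂/n₁ = 2.419/1.000 = 2.4190, and Brewster's law gives tan θ_B = n₂/n₁. Taking the arctangent, θ_B = 67.54°.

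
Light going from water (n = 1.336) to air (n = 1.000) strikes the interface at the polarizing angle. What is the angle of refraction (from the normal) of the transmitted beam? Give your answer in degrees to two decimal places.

First find Brewster's angle: tan θ_B = 1.000/1.336 = 0.7485, giving θ_B = 36.81°.
At Brewster's angle the reflected and refracted rays are perpendicular, so θ_t = 90° − θ_B = 90° − 36.81° = 53.19°.

θ_t ≈ 53.19°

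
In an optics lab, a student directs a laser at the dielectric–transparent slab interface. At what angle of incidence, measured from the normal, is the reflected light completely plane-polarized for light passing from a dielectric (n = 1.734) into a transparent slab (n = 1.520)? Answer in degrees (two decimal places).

θ_B ≈ 41.24°

tan θ_B = n₂/n₁ = 1.520/1.734 = 0.8766.
So θ_B = arctan 0.8766 = 41.24°.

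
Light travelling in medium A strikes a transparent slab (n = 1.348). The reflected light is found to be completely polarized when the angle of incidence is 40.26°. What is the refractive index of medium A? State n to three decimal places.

n ≈ 1.592

Brewster's law: tan θ_B = n₂/n₁ (light incident in medium A, refracted into a transparent slab).
n₁ = n₂ / tan θ_B = 1.348 / tan 40.26° = 1.592.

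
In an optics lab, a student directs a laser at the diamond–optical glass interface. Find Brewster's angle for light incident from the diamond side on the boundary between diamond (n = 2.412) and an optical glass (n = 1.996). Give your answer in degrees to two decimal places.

θ_B ≈ 39.61°

At Brewster's angle the reflected and refracted rays are perpendicular, which with Snell's law gives tan θ_B = n₂/n₁.
Brewster's condition: tan θ_B = n₂/n₁ = 1.996/2.412 = 0.8275. Taking the arctangent, θ_B = 39.61°.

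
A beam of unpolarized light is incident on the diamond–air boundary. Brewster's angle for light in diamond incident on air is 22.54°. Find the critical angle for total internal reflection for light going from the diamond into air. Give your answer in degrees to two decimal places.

n₂/n₁ = tan 22.54° = 0.4150; the critical angle satisfies sin θ_c = n₂/n₁.
θ_c = arcsin(0.4150) = 24.52°.

θ_c ≈ 24.52°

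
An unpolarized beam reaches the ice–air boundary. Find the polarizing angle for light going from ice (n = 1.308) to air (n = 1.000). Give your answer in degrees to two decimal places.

θ_B ≈ 37.40°

The reflected p-component vanishes when tan θ_B = n₂/n₁.
tan θ_B = n₂/n₁ = 1.000/1.308 = 0.7645.
θ_B = arctan(0.7645) = 37.40°.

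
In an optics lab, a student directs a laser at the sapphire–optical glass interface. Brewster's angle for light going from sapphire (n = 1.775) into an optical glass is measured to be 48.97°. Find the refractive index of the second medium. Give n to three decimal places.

n ≈ 2.040

Full polarization of the reflected beam means tan θ_B = n₂/n₁, where n₁ is the incident medium (sapphire).
n₂ = n₁ tan θ_B = 1.775 × tan 48.97° = 2.040.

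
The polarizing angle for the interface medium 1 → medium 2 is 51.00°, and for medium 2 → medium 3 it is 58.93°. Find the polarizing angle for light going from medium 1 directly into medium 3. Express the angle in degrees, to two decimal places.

n₂/n₁ = tan 51.00° = 1.2349 and n₃/n₂ = tan 58.93° = 1.6597.
So n₃/n₁ = (n₂/n₁)(n₃/n₂) = 1.2349 × 1.6597 = 2.0495.
θ_B(1→3) = arctan(2.0495) = 63.99°.

θ_B ≈ 63.99°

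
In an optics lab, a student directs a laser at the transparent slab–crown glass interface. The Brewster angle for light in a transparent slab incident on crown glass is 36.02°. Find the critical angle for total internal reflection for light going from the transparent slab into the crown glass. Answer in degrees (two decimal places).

n₂/n₁ = tan 36.02° = 0.7271; the critical angle satisfies sin θ_c = n₂/n₁.
θ_c = arcsin(0.7271) = 46.64°.

θ_c ≈ 46.64°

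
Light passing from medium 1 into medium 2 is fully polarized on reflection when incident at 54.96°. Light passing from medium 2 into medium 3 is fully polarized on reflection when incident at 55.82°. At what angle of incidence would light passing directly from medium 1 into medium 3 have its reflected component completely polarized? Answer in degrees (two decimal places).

Each Brewster angle gives a ratio: n₂/n₁ = tan 54.96° = 1.4260, n₃/n₂ = tan 55.82° = 1.4726.
So n₃/n₁ = (n₂/n₁)(n₃/n₂) = 1.4260 × 1.4726 = 2.0999.
θ_B(1→3) = arctan(2.0999) = 64.54°.

θ_B ≈ 64.54°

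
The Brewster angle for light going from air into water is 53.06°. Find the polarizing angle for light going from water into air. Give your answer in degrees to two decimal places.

tan θ_B' = n₁/n₂ = 1/tan θ_B, so θ_B' = 90° − θ_B.
θ_B' = 90° − 53.06° = 36.94°.

θ_B' ≈ 36.94°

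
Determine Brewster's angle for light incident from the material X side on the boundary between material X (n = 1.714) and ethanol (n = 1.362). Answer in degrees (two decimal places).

θ_B ≈ 38.47°

The reflected p-component vanishes when tan θ_B = n₂/n₁.
Here n₂/n₁ = 1.362/1.714 = 0.7946, and Brewster's law gives tan θ_B = n₂/n₁.
θ_B = arctan(0.7946) = 38.47°.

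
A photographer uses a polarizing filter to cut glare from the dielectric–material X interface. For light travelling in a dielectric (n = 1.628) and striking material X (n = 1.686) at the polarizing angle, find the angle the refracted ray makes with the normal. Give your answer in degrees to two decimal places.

tan θ_B = n₂/n₁ = 1.686/1.628 = 1.0356, so θ_B = 46.00°.
At Brewster's angle the reflected and refracted rays are perpendicular, so θ_t = 90° − θ_B = 90° − 46.00° = 44.00°.

θ_t ≈ 44.00°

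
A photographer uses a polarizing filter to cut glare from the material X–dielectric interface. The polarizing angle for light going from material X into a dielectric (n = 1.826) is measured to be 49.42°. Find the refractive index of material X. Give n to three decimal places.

At the polarizing angle, tan θ_B = n₂/n₁ with n₁ on the incident side (material X) and n₂ on the transmitted side (a dielectric).
n₁ = n₂ / tan θ_B = 1.826 / tan 49.42° = 1.564.

n ≈ 1.564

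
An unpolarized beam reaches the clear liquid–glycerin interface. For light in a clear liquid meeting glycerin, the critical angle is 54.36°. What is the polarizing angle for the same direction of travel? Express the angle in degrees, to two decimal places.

θ_B ≈ 39.10°

n₂/n₁ = sin θ_c = sin 54.36° = 0.8127.
tan θ_B equals the same ratio, so θ_B = arctan(0.8127) = 39.10°.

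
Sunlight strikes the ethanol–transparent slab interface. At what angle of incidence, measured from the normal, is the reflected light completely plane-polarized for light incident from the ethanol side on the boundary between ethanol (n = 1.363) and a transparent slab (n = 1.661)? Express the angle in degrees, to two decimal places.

Brewster's condition: tan θ_B = n₂/n₁ = 1.661/1.363 = 1.2186.
So θ_B = arctan 1.2186 = 50.63°.

θ_B ≈ 50.63°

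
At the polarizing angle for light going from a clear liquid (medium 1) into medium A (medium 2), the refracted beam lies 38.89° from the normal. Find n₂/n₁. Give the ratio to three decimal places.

n₂/n₁ ≈ 1.240

θ_B + θ_t = 90°, so θ_B = 90° − 38.89° = 51.11°.
tan θ_B = n₂/n₁, so n₂/n₁ = tan 51.11° = 1.240.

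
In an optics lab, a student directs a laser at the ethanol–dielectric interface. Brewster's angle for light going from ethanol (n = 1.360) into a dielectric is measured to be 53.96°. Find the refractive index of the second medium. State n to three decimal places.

n ≈ 1.869

At Brewster's angle, tan θ_B = n₂/n₁ with n₁ on the incident side (ethanol) and n₂ on the transmitted side (a dielectric).
n₂ = n₁ tan θ_B = 1.360 × tan 53.96° = 1.869.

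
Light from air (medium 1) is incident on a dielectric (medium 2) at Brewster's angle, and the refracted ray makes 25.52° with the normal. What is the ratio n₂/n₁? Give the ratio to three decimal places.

n₂/n₁ ≈ 2.095

At Brewster incidence θ_B = 90° − θ_t = 90° − 25.52° = 64.48°.
tan θ_B = n₂/n₁, so n₂/n₁ = tan 64.48° = 2.095.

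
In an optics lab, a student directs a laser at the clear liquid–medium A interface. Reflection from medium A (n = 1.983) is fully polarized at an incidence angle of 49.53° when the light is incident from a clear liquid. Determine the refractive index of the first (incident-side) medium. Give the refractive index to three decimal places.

Brewster's law: tan θ_B = n₂/n₁ (light incident in a clear liquid, refracted into medium A).
n₁ = n₂ / tan θ_B = 1.983 / tan 49.53° = 1.692.

n ≈ 1.692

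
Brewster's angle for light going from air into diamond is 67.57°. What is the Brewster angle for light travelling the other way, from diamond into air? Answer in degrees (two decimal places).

θ_B' ≈ 22.43°

tan θ_B' = n₁/n₂ = 1/tan θ_B, so θ_B' = 90° − θ_B.
θ_B' = 90° − 67.57° = 22.43°.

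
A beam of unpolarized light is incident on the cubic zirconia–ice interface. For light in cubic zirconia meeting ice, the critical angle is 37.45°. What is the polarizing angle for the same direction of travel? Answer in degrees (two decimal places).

At the critical angle sin θ_c = n₂/n₁, giving n₂/n₁ = sin 37.45° = 0.6081.
Then tan θ_B = n₂/n₁ = 0.6081, so θ_B = arctan 0.6081 = 31.30°.

θ_B ≈ 31.30°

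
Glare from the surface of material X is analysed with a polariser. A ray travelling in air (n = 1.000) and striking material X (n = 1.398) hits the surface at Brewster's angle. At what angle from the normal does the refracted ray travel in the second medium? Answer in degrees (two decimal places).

θ_B = arctan(n₂/n₁) = arctan(1.398/1.000) = 54.42°.
At Brewster's angle the reflected and refracted rays are perpendicular, so θ_t = 90° − θ_B = 90° − 54.42° = 35.58°.

θ_t ≈ 35.58°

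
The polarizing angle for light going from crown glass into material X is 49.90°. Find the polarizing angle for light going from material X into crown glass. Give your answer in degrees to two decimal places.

tan θ_B' = n₁/n₂ = 1/tan θ_B, so θ_B' = 90° − θ_B.
θ_B' = 90° − 49.90° = 40.10°.

θ_B' ≈ 40.10°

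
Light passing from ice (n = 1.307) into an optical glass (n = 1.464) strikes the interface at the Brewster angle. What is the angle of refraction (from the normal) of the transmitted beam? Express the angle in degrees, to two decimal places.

First find Brewster's angle: tan θ_B = 1.464/1.307 = 1.1201, giving θ_B = 48.24°.
Since θ_B + θ_t = 90° at Brewster incidence, θ_t = 90° − 48.24° = 41.76°.

θ_t ≈ 41.76°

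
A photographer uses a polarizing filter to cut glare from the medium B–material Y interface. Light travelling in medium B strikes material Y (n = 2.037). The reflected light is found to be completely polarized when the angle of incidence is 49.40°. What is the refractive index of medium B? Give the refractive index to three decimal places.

n ≈ 1.746

Full polarization of the reflected beam means tan θ_B = n₂/n₁, where n₁ is the incident medium (medium B).
n₁ = n₂ / tan θ_B = 2.037 / tan 49.40° = 1.746.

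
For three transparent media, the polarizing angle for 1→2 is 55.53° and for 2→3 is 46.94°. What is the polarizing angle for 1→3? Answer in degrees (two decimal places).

n₂/n₁ = tan 55.53° = 1.4566 and n₃/n₂ = tan 46.94° = 1.0701.
Multiplying, n₃/n₁ = 1.4566 × 1.0701 = 1.5588, and θ_B(1→3) = arctan 1.5588 = 57.32°.

θ_B ≈ 57.32°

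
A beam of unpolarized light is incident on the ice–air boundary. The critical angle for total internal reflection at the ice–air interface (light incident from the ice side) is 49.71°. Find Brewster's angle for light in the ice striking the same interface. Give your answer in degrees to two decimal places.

At the critical angle sin θ_c = n₂/n₁, giving n₂/n₁ = sin 49.71° = 0.7628.
Then tan θ_B = n₂/n₁ = 0.7628, so θ_B = arctan 0.7628 = 37.34°.

θ_B ≈ 37.34°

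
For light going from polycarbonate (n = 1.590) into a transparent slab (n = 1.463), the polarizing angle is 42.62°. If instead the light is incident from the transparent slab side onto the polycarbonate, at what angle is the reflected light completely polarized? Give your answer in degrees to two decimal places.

tan θ_B' = n₁/n₂ = 1/tan θ_B, so θ_B' = 90° − θ_B.
θ_B' = 90° − 42.62° = 47.38°.

θ_B' ≈ 47.38°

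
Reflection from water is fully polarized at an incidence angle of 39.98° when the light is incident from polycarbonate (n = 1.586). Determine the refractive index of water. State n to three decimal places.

Full polarization of the reflected beam means tan θ_B = n₂/n₁, where n₁ is the incident medium (polycarbonate).
n₂ = n₁ tan θ_B = 1.586 × tan 39.98° = 1.330.

n ≈ 1.330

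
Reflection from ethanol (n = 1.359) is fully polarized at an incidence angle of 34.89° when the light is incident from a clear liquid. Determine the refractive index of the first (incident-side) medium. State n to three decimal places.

n ≈ 1.949

Brewster's law: tan θ_B = n₂/n₁ (light incident in a clear liquid, refracted into ethanol).
n₁ = n₂ / tan θ_B = 1.359 / tan 34.89° = 1.949.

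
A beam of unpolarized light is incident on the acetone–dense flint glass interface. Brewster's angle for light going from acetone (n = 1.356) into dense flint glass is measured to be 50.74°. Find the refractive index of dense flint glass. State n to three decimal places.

Full polarization of the reflected beam means tan θ_B = n₂/n₁, where n₁ is the incident medium (acetone).
n₂ = n₁ tan θ_B = 1.356 × tan 50.74° = 1.659.

n ≈ 1.659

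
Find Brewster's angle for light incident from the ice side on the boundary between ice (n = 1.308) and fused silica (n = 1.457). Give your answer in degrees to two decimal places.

θ_B ≈ 48.08°

The reflected p-component vanishes when tan θ_B = n₂/n₁.
tan θ_B = n₂/n₁ = 1.457/1.308 = 1.1139.
θ_B = arctan(1.1139) = 48.08°.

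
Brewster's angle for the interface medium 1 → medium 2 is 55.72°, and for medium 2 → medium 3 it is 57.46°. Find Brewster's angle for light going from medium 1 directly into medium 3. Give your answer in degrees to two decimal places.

Each Brewster angle gives a ratio: n₂/n₁ = tan 55.72° = 1.4670, n₃/n₂ = tan 57.46° = 1.5673.
n₃/n₁ = 2.2993. Then tan θ_B(1→3) = n₃/n₁, so θ_B(1→3) = arctan(2.2993) = 66.49°.

θ_B ≈ 66.49°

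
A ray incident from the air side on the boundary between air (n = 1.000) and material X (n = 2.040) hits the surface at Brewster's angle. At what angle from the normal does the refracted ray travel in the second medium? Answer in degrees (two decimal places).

tan θ_B = n₂/n₁ = 2.040/1.000 = 2.0400, so θ_B = 63.89°.
The refracted ray is perpendicular to the reflected ray, so θ_t = 90° − θ_B = 26.11°.

θ_t ≈ 26.11°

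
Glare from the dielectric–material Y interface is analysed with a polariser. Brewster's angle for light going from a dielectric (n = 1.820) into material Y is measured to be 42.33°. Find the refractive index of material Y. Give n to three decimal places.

n ≈ 1.658

At Brewster's angle, tan θ_B = n₂/n₁ with n₁ on the incident side (a dielectric) and n₂ on the transmitted side (material Y).
n₂ = n₁ tan θ_B = 1.820 × tan 42.33° = 1.658.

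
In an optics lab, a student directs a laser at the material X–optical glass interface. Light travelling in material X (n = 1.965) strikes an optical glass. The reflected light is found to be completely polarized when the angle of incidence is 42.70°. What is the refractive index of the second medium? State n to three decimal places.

At Brewster's angle, tan θ_B = n₂/n₁ with n₁ on the incident side (material X) and n₂ on the transmitted side (an optical glass).
n₂ = n₁ tan θ_B = 1.965 × tan 42.70° = 1.813.

n ≈ 1.813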